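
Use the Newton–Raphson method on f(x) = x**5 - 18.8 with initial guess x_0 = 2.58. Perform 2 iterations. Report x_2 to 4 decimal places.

Newton update: x ← x − f(x)/f'(x).
f'(x) = 5x**4
x_0 = 2.580000: f = 95.513765, f' = 221.538305 → x_1 = 2.580000 - (95.513765)/(221.538305) = 2.148861
x_1 = 2.148861: f = 27.018598, f' = 106.611349 → x_2 = 2.148861 - (27.018598)/(106.611349) = 1.895430

1.8954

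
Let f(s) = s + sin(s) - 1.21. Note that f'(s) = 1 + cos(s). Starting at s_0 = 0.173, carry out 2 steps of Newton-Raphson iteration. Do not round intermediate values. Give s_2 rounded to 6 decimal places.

0.624904

s_0 = 0.173000: f = -0.864862, f' = 1.985073 → s_1 = 0.173000 - (-0.864862)/(1.985073) = 0.608683
s_1 = 0.608683: f = -0.029530, f' = 1.820402 → s_2 = 0.608683 - (-0.029530)/(1.820402) = 0.624904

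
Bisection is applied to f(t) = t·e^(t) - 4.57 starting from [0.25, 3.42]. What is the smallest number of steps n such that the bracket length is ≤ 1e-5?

Initial width b − a = 3.42 − 0.25 = 3.170000.
After n steps the width is (b−a)/2^n; need (b−a)/2^n ≤ 1e-5.
So n ≥ log₂(3.170000/1e-5) = log₂(317000.0000) ≈ 18.2741.
Hence n = 19.

19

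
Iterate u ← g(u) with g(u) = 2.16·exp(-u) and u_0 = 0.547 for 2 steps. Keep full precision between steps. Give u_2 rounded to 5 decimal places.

u_1 = g(0.547000) = 1.249956
u_2 = g(1.249956) = 0.618878

0.61888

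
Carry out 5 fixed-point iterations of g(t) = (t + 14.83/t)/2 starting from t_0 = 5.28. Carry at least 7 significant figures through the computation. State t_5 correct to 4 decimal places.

3.8510

t_1 = g(5.280000) = 4.044356
t_2 = g(4.044356) = 3.855597
t_3 = g(3.855597) = 3.850977
t_4 = g(3.850977) = 3.850974
t_5 = g(3.850974) = 3.850974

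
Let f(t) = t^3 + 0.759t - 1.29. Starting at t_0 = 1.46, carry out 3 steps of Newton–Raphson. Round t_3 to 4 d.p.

0.8610

f'(t) = 3t^2 + 0.759
t_0 = 1.460000: f = 2.930276, f' = 7.153800 → t_1 = 1.460000 - (2.930276)/(7.153800) = 1.050389
t_1 = 1.050389: f = 0.666157, f' = 4.068950 → t_2 = 1.050389 - (0.666157)/(4.068950) = 0.886672
t_2 = 0.886672: f = 0.080073, f' = 3.117560 → t_3 = 0.886672 - (0.080073)/(3.117560) = 0.860987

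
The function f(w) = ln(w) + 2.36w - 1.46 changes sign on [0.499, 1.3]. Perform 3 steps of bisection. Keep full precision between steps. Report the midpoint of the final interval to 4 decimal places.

f(0.499000) = -0.977509, f(1.300000) = 1.870364 (opposite signs)
step 1: m = 0.899500, f(m) = 0.556904 > 0 → root in [0.499000, 0.899500]
step 2: m = 0.699250, f(m) = -0.167517 < 0 → root in [0.699250, 0.899500]
step 3: m = 0.799375, f(m) = 0.202600 > 0 → root in [0.699250, 0.799375]
Midpoint of [0.699250, 0.799375] = 0.749312

0.7493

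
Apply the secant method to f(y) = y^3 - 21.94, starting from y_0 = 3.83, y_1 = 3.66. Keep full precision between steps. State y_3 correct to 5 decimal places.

f(y_0) = 34.241887, f(y_1) = 27.087896
y_2 = 3.660000 - (27.087896)·(3.660000 - 3.830000)/(27.087896 - (34.241887)) = 3.016311; f(y_2) = 5.502807
y_3 = 3.016311 - (5.502807)·(3.016311 - 3.660000)/(5.502807 - (27.087896)) = 2.852212; f(y_3) = 1.263075

2.85221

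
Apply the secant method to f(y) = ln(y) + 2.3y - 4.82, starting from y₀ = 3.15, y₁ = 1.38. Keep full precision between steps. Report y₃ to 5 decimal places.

f(y_0) = 3.572402, f(y_1) = -1.323917
y_2 = 1.380000 - (-1.323917)·(1.380000 - 3.150000)/(-1.323917 - (3.572402)) = 1.858591; f(y_2) = 0.074577
y_3 = 1.858591 - (0.074577)·(1.858591 - 1.380000)/(0.074577 - (-1.323917)) = 1.833069; f(y_3) = 0.002050

1.83307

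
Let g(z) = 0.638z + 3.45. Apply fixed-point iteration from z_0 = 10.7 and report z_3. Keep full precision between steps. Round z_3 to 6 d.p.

z_1 = g(10.700000) = 10.276600
z_2 = g(10.276600) = 10.006471
z_3 = g(10.006471) = 9.834128

9.834128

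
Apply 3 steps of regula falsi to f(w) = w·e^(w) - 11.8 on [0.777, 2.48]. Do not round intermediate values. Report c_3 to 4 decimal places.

1.7857

f(0.777000) = -10.110073, f(2.480000) = 17.814336
step 1: c = 1.393574, f(c) = -6.184980 < 0 → new bracket [1.393574, 2.480000]
step 2: c = 1.673562, f(c) = -2.878036 < 0 → new bracket [1.673562, 2.480000]
step 3: c = 1.785727, f(c) = -1.150081 < 0 → new bracket [1.785727, 2.480000]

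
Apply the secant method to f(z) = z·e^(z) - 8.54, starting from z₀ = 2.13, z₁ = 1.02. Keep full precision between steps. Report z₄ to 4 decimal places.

1.6300

f(z_0) = 9.383666, f(z_1) = -5.711341
z_2 = 1.020000 - (-5.711341)·(1.020000 - 2.130000)/(-5.711341 - (9.383666)) = 1.439979; f(z_2) = -2.462412
z_3 = 1.439979 - (-2.462412)·(1.439979 - 1.020000)/(-2.462412 - (-5.711341)) = 1.758288; f(z_3) = 1.662454
z_4 = 1.758288 - (1.662454)·(1.758288 - 1.439979)/(1.662454 - (-2.462412)) = 1.629999; f(z_4) = -0.220695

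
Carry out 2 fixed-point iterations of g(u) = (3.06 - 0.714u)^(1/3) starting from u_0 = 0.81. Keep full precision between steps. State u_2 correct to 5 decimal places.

u_1 = g(0.810000) = 1.353882
u_2 = g(1.353882) = 1.279222

1.27922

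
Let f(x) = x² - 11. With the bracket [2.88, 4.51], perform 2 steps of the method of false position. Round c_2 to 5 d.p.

f(2.880000) = -2.705600, f(4.510000) = 9.340100
step 1: c = 3.246116, f(c) = -0.462728 < 0 → new bracket [3.246116, 4.510000]
step 2: c = 3.305776, f(c) = -0.071844 < 0 → new bracket [3.305776, 4.510000]

3.30578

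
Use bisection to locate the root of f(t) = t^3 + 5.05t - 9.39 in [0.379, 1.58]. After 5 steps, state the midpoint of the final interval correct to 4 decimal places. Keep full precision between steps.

f(0.379000) = -7.421610, f(1.580000) = 2.533312 (opposite signs)
step 1: m = 0.979500, f(m) = -3.503773 < 0 → root in [0.979500, 1.580000]
step 2: m = 1.279750, f(m) = -0.831339 < 0 → root in [1.279750, 1.580000]
step 3: m = 1.429875, f(m) = 0.754309 > 0 → root in [1.279750, 1.429875]
step 4: m = 1.354812, f(m) = -0.061416 < 0 → root in [1.354812, 1.429875]
step 5: m = 1.392344, f(m) = 0.340563 > 0 → root in [1.354812, 1.392344]
Midpoint of [1.354812, 1.392344] = 1.373578

1.3736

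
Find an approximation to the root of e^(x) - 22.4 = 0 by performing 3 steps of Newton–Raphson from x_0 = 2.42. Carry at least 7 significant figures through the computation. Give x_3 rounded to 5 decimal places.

f'(x) = e^(x)
x_0 = 2.420000: f = -11.154141, f' = 11.245859 → x_1 = 2.420000 - (-11.154141)/(11.245859) = 3.411844
x_1 = 3.411844: f = 7.921112, f' = 30.321112 → x_2 = 3.411844 - (7.921112)/(30.321112) = 3.150603
x_2 = 3.150603: f = 0.950150, f' = 23.350150 → x_3 = 3.150603 - (0.950150)/(23.350150) = 3.109912

3.10991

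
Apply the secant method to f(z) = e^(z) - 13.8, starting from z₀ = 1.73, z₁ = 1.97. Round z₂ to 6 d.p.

f(z_0) = -8.159346, f(z_1) = -6.629324
z_2 = 1.970000 - (-6.629324)·(1.970000 - 1.730000)/(-6.629324 - (-8.159346)) = 3.009879; f(z_2) = 6.484936

3.009879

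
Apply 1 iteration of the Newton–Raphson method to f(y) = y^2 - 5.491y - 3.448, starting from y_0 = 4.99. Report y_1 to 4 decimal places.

f'(y) = 2y - 5.491
y_0 = 4.990000: f = -5.947990, f' = 4.489000 → y_1 = 4.990000 - (-5.947990)/(4.489000) = 6.315014

6.3150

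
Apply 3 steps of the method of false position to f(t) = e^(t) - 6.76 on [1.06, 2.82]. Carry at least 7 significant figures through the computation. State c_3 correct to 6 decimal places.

False-position update: c = (a·f(b) − b·f(a))/(f(b) − f(a)); replace the endpoint whose sign matches f(c).
f(1.060000) = -3.873629, f(2.820000) = 10.016851
step 1: c = 1.550810, f(c) = -2.044712 < 0 → new bracket [1.550810, 2.820000]
step 2: c = 1.765967, f(c) = -0.912777 < 0 → new bracket [1.765967, 2.820000]
step 3: c = 1.853993, f(c) = -0.374732 < 0 → new bracket [1.853993, 2.820000]

1.853993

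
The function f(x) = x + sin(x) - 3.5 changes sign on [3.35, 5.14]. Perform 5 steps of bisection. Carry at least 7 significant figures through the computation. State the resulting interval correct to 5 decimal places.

f(3.350000) = -0.356902, f(5.140000) = 0.730041 (opposite signs)
step 1: m = 4.245000, f(m) = -0.147748 < 0 → root in [4.245000, 5.140000]
step 2: m = 4.692500, f(m) = 0.192698 > 0 → root in [4.245000, 4.692500]
step 3: m = 4.468750, f(m) = -0.001717 < 0 → root in [4.468750, 4.692500]
step 4: m = 4.580625, f(m) = 0.089293 > 0 → root in [4.468750, 4.580625]
step 5: m = 4.524687, f(m) = 0.042252 > 0 → root in [4.468750, 4.524687]

[4.46875, 4.52469]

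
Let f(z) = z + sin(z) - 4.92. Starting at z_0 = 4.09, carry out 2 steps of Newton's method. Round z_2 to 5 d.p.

Newton update: z ← z − f(z)/f'(z).
f'(z) = 1 + cos(z)
z_0 = 4.090000: f = -1.642488, f' = 0.417022 → z_1 = 4.090000 - (-1.642488)/(0.417022) = 8.028611
z_1 = 8.028611: f = 4.093402, f' = 0.826257 → z_2 = 8.028611 - (4.093402)/(0.826257) = 3.074459

3.07446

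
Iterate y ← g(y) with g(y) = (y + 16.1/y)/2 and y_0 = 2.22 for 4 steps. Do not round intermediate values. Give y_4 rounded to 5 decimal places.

4.01248

y_1 = g(2.220000) = 4.736126
y_2 = g(4.736126) = 4.067764
y_3 = g(4.067764) = 4.012856
y_4 = g(4.012856) = 4.012481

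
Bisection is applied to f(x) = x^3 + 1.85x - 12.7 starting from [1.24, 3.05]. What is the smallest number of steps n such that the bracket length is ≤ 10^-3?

11

Initial width b − a = 3.05 − 1.24 = 1.810000.
After n steps the width is (b−a)/2^n; need (b−a)/2^n ≤ 10^-3.
So n ≥ log₂(1.810000/10^-3) = log₂(1810.0000) ≈ 10.8218.
Hence n = 11.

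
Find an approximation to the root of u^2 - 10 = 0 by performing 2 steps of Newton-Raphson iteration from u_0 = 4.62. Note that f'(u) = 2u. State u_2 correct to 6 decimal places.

u_0 = 4.620000: f = 11.344400, f' = 9.240000 → u_1 = 4.620000 - (11.344400)/(9.240000) = 3.392251
u_1 = 3.392251: f = 1.507367, f' = 6.784502 → u_2 = 3.392251 - (1.507367)/(6.784502) = 3.170073

3.170073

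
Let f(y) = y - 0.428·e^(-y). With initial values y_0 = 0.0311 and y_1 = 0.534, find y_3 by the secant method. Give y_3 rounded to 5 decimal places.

f(y_0) = -0.383794, f(y_1) = 0.283083
y_2 = 0.534000 - (0.283083)·(0.534000 - 0.031100)/(0.283083 - (-0.383794)) = 0.320524; f(y_2) = 0.009895
y_3 = 0.320524 - (0.009895)·(0.320524 - 0.534000)/(0.009895 - (0.283083)) = 0.312792; f(y_3) = -0.000248

0.31279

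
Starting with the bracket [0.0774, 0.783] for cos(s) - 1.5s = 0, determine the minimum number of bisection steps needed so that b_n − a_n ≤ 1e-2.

7

Initial width b − a = 0.783 − 0.0774 = 0.705600.
After n steps the width is (b−a)/2^n; need (b−a)/2^n ≤ 1e-2.
So n ≥ log₂(0.705600/1e-2) = log₂(70.5600) ≈ 6.1408.
Hence n = 7.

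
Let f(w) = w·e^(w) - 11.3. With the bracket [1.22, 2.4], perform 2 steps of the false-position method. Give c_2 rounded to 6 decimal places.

False-position update: c = (a·f(b) − b·f(a))/(f(b) − f(a)); replace the endpoint whose sign matches f(c).
f(1.220000) = -7.167631, f(2.400000) = 15.155623
step 1: c = 1.598879, f(c) = -3.389577 < 0 → new bracket [1.598879, 2.400000]
step 2: c = 1.745303, f(c) = -1.303544 < 0 → new bracket [1.745303, 2.400000]

1.745303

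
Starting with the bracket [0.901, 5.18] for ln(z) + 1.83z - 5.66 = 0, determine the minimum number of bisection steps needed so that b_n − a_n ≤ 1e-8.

29

Initial width b − a = 5.18 − 0.901 = 4.279000.
After n steps the width is (b−a)/2^n; need (b−a)/2^n ≤ 1e-8.
So n ≥ log₂(4.279000/1e-8) = log₂(427900000.0000) ≈ 28.6727.
Hence n = 29.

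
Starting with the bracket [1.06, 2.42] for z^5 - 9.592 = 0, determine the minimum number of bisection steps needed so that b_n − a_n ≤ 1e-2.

8

Initial width b − a = 2.42 − 1.06 = 1.360000.
After n steps the width is (b−a)/2^n; need (b−a)/2^n ≤ 1e-2.
So n ≥ log₂(1.360000/1e-2) = log₂(136.0000) ≈ 7.0875.
Hence n = 8.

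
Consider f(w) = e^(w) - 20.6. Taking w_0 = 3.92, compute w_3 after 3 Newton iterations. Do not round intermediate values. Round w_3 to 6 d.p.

f'(w) = e^(w)
w_0 = 3.920000: f = 29.800445, f' = 50.400445 → w_1 = 3.920000 - (29.800445)/(50.400445) = 3.328727
w_1 = 3.328727: f = 7.302786, f' = 27.902786 → w_2 = 3.328727 - (7.302786)/(27.902786) = 3.067004
w_2 = 3.067004: f = 0.877461, f' = 21.477461 → w_3 = 3.067004 - (0.877461)/(21.477461) = 3.026149

3.026149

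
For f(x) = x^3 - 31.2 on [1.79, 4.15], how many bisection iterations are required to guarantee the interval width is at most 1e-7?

Initial width b − a = 4.15 − 1.79 = 2.360000.
After n steps the width is (b−a)/2^n; need (b−a)/2^n ≤ 1e-7.
So n ≥ log₂(2.360000/1e-7) = log₂(23600000.0000) ≈ 24.4923.
Hence n = 25.

25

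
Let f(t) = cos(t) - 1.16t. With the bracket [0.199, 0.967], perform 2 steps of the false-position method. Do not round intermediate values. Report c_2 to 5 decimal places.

0.67184

False-position update: c = (a·f(b) − b·f(a))/(f(b) − f(a)); replace the endpoint whose sign matches f(c).
f(0.199000) = 0.749425, f(0.967000) = -0.553948
step 1: c = 0.640591, f(c) = 0.058657 > 0 → new bracket [0.640591, 0.967000]
step 2: c = 0.671845, f(c) = 0.003335 > 0 → new bracket [0.671845, 0.967000]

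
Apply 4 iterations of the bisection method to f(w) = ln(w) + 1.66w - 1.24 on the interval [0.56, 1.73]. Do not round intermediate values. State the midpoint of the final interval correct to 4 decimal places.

f(0.560000) = -0.890218, f(1.730000) = 2.179921 (opposite signs)
step 1: m = 1.145000, f(m) = 0.796105 > 0 → root in [0.560000, 1.145000]
step 2: m = 0.852500, f(m) = 0.015568 > 0 → root in [0.560000, 0.852500]
step 3: m = 0.706250, f(m) = -0.415411 < 0 → root in [0.706250, 0.852500]
step 4: m = 0.779375, f(m) = -0.195500 < 0 → root in [0.779375, 0.852500]
Midpoint of [0.779375, 0.852500] = 0.815937

0.8159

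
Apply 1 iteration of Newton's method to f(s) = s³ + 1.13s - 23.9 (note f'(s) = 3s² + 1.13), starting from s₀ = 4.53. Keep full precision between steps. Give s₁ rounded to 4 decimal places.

s_0 = 4.530000: f = 74.178577, f' = 62.692700 → s_1 = 4.530000 - (74.178577)/(62.692700) = 3.346791

3.3468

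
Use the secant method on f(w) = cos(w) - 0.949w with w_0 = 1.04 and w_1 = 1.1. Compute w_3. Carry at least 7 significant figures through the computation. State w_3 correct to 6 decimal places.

f(w_0) = -0.480740, f(w_1) = -0.590304
w_2 = 1.100000 - (-0.590304)·(1.100000 - 1.040000)/(-0.590304 - (-0.480740)) = 0.776735; f(w_2) = -0.023916
w_3 = 0.776735 - (-0.023916)·(0.776735 - 1.100000)/(-0.023916 - (-0.590304)) = 0.763085; f(w_3) = -0.001461

0.763085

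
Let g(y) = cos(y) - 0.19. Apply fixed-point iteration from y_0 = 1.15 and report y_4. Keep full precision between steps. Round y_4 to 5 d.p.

y_1 = g(1.150000) = 0.218487
y_2 = g(0.218487) = 0.786226
y_3 = g(0.786226) = 0.516521
y_4 = g(0.516521) = 0.679543

0.67954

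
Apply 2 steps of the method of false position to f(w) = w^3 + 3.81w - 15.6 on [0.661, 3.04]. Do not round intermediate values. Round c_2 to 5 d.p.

1.82276

False-position update: c = (a·f(b) − b·f(a))/(f(b) − f(a)); replace the endpoint whose sign matches f(c).
f(0.661000) = -12.792785, f(3.040000) = 24.076864
step 1: c = 1.486450, f(c) = -6.652269 < 0 → new bracket [1.486450, 3.040000]
step 2: c = 1.822763, f(c) = -2.599200 < 0 → new bracket [1.822763, 3.040000]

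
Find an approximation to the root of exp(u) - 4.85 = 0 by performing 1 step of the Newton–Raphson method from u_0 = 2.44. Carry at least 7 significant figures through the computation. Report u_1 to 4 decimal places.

f'(u) = exp(u)
u_0 = 2.440000: f = 6.623041, f' = 11.473041 → u_1 = 2.440000 - (6.623041)/(11.473041) = 1.862730

1.8627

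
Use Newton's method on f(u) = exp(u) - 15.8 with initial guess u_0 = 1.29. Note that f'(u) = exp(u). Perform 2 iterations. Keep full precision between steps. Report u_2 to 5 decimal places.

u_0 = 1.290000: f = -12.167213, f' = 3.632787 → u_1 = 1.290000 - (-12.167213)/(3.632787) = 4.639278
u_1 = 4.639278: f = 87.669654, f' = 103.469654 → u_2 = 4.639278 - (87.669654)/(103.469654) = 3.791980

3.79198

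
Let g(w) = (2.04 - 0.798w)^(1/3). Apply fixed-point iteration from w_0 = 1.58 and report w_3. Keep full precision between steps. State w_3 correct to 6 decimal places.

1.053067

w_1 = g(1.580000) = 0.920186
w_2 = g(0.920186) = 1.092983
w_3 = g(1.092983) = 1.053067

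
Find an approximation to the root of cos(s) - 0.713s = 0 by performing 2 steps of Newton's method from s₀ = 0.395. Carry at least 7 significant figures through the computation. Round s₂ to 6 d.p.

0.888158

f'(s) = -sin(s) - 0.713
s_0 = 0.395000: f = 0.641362, f' = -1.097808 → s_1 = 0.395000 - (0.641362)/(-1.097808) = 0.979220
s_1 = 0.979220: f = -0.140514, f' = -1.543063 → s_2 = 0.979220 - (-0.140514)/(-1.543063) = 0.888158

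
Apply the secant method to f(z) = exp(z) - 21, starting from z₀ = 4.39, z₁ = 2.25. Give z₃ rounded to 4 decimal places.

f(z_0) = 59.640419, f(z_1) = -11.512264
z_2 = 2.250000 - (-11.512264)·(2.250000 - 4.390000)/(-11.512264 - (59.640419)) = 2.596245; f(z_2) = -7.586726
z_3 = 2.596245 - (-7.586726)·(2.596245 - 2.250000)/(-7.586726 - (-11.512264)) = 3.265418; f(z_3) = 5.191055

3.2654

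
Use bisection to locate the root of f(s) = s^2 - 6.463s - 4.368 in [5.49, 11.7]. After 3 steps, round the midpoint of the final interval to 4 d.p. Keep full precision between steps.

f(5.490000) = -9.709770, f(11.700000) = 56.904900 (opposite signs)
step 1: m = 8.595000, f(m) = 13.956540 > 0 → root in [5.490000, 8.595000]
step 2: m = 7.042500, f(m) = -0.286871 < 0 → root in [7.042500, 8.595000]
step 3: m = 7.818750, f(m) = 6.232270 > 0 → root in [7.042500, 7.818750]
Midpoint of [7.042500, 7.818750] = 7.430625

7.4306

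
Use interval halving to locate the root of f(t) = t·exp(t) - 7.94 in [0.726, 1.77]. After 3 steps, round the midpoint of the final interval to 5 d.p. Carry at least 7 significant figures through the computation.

1.57425

f(0.726000) = -6.439505, f(1.770000) = 2.451410 (opposite signs)
step 1: m = 1.248000, f(m) = -3.592755 < 0 → root in [1.248000, 1.770000]
step 2: m = 1.509000, f(m) = -1.115991 < 0 → root in [1.509000, 1.770000]
step 3: m = 1.639500, f(m) = 0.507676 > 0 → root in [1.509000, 1.639500]
Midpoint of [1.509000, 1.639500] = 1.574250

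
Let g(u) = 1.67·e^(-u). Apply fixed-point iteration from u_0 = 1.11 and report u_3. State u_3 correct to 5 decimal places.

u_1 = g(1.110000) = 0.550363
u_2 = g(0.550363) = 0.963156
u_3 = g(0.963156) = 0.637416

0.63742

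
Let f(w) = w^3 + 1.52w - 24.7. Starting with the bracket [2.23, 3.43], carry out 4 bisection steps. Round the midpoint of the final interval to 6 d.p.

f(2.230000) = -10.220833, f(3.430000) = 20.867207 (opposite signs)
step 1: m = 2.830000, f(m) = 2.266787 > 0 → root in [2.230000, 2.830000]
step 2: m = 2.530000, f(m) = -4.660123 < 0 → root in [2.530000, 2.830000]
step 3: m = 2.680000, f(m) = -1.377568 < 0 → root in [2.680000, 2.830000]
step 4: m = 2.755000, f(m) = 0.398119 > 0 → root in [2.680000, 2.755000]
Midpoint of [2.680000, 2.755000] = 2.717500

2.717500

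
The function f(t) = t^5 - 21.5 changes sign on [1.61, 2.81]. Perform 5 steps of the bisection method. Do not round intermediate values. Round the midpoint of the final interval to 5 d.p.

1.85375

f(1.610000) = -10.682438, f(2.810000) = 153.698991 (opposite signs)
step 1: m = 2.210000, f(m) = 31.218297 > 0 → root in [1.610000, 2.210000]
step 2: m = 1.910000, f(m) = 3.919490 > 0 → root in [1.610000, 1.910000]
step 3: m = 1.760000, f(m) = -4.612579 < 0 → root in [1.760000, 1.910000]
step 4: m = 1.835000, f(m) = -0.694395 < 0 → root in [1.835000, 1.910000]
step 5: m = 1.872500, f(m) = 1.520202 > 0 → root in [1.835000, 1.872500]
Midpoint of [1.835000, 1.872500] = 1.853750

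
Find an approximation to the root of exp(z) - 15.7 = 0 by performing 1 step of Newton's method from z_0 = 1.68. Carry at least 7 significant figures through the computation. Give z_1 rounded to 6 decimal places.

Newton update: z ← z − f(z)/f'(z).
f'(z) = exp(z)
z_0 = 1.680000: f = -10.334444, f' = 5.365556 → z_1 = 1.680000 - (-10.334444)/(5.365556) = 3.606071

3.606071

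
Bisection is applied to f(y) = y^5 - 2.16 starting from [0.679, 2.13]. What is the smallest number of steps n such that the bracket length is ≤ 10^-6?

Initial width b − a = 2.13 − 0.679 = 1.451000.
After n steps the width is (b−a)/2^n; need (b−a)/2^n ≤ 10^-6.
So n ≥ log₂(1.451000/10^-6) = log₂(1451000.0000) ≈ 20.4686.
Hence n = 21.

21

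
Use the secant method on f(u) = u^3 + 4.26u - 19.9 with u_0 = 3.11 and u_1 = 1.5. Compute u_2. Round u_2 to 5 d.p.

1.98616

f(u_0) = 23.428831, f(u_1) = -10.135000
u_2 = 1.500000 - (-10.135000)·(1.500000 - 3.110000)/(-10.135000 - (23.428831)) = 1.986159; f(u_2) = -3.603912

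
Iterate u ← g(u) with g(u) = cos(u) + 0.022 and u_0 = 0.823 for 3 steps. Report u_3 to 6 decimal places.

u_1 = g(0.823000) = 0.702025
u_2 = g(0.702025) = 0.785536
u_3 = g(0.785536) = 0.729009

0.729009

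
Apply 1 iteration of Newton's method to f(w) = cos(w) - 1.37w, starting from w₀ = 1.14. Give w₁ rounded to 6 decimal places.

0.637855

f'(w) = -sin(w) - 1.37
w_0 = 1.140000: f = -1.144205, f' = -2.278633 → w_1 = 1.140000 - (-1.144205)/(-2.278633) = 0.637855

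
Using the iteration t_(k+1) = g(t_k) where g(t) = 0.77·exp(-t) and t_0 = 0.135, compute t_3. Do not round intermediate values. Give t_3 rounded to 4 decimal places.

t_1 = g(0.135000) = 0.672761
t_2 = g(0.672761) = 0.392929
t_3 = g(0.392929) = 0.519809

0.5198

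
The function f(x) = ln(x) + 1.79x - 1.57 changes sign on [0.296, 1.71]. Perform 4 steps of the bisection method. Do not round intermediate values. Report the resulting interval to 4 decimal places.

[0.9146, 1.0030]

f(0.296000) = -2.257556, f(1.710000) = 2.027393 (opposite signs)
step 1: m = 1.003000, f(m) = 0.228366 > 0 → root in [0.296000, 1.003000]
step 2: m = 0.649500, f(m) = -0.838947 < 0 → root in [0.649500, 1.003000]
step 3: m = 0.826250, f(m) = -0.281870 < 0 → root in [0.826250, 1.003000]
step 4: m = 0.914625, f(m) = -0.022062 < 0 → root in [0.914625, 1.003000]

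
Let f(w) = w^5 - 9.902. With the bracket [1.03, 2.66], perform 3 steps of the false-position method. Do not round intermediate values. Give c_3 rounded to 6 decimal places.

1.308272

False-position update: c = (a·f(b) − b·f(a))/(f(b) − f(a)); replace the endpoint whose sign matches f(c).
f(1.030000) = -8.742726, f(2.660000) = 123.268547
step 1: c = 1.137950, f(c) = -7.993833 < 0 → new bracket [1.137950, 2.660000]
step 2: c = 1.230643, f(c) = -7.079334 < 0 → new bracket [1.230643, 2.660000]
step 3: c = 1.308272, f(c) = -6.069422 < 0 → new bracket [1.308272, 2.660000]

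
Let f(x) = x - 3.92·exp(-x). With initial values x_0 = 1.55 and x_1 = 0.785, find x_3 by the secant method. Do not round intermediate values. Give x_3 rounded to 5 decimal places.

f(x_0) = 0.717988, f(x_1) = -1.002989
x_2 = 0.785000 - (-1.002989)·(0.785000 - 1.550000)/(-1.002989 - (0.717988)) = 1.230844; f(x_2) = 0.086023
x_3 = 1.230844 - (0.086023)·(1.230844 - 0.785000)/(0.086023 - (-1.002989)) = 1.195626; f(x_3) = 0.009768

1.19563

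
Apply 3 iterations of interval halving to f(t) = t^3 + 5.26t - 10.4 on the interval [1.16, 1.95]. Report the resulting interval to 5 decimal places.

[1.35750, 1.45625]

f(1.160000) = -2.737504, f(1.950000) = 7.271875 (opposite signs)
step 1: m = 1.555000, f(m) = 1.539329 > 0 → root in [1.160000, 1.555000]
step 2: m = 1.357500, f(m) = -0.757941 < 0 → root in [1.357500, 1.555000]
step 3: m = 1.456250, f(m) = 0.348092 > 0 → root in [1.357500, 1.456250]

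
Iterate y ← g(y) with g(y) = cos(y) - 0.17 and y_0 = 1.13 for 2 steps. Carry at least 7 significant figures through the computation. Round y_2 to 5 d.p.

y_1 = g(1.130000) = 0.256660
y_2 = g(0.256660) = 0.797243

0.79724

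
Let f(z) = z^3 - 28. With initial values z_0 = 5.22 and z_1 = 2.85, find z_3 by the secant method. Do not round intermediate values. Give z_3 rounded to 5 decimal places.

3.04248

f(z_0) = 114.236648, f(z_1) = -4.850875
z_2 = 2.850000 - (-4.850875)·(2.850000 - 5.220000)/(-4.850875 - (114.236648)) = 2.946539; f(z_2) = -2.417881
z_3 = 2.946539 - (-2.417881)·(2.946539 - 2.850000)/(-2.417881 - (-4.850875)) = 3.042478; f(z_3) = 0.163223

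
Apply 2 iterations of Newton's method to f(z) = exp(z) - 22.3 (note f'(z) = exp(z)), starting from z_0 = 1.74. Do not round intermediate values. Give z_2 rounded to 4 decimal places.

Newton update: z ← z − f(z)/f'(z).
z_0 = 1.740000: f = -16.602657, f' = 5.697343 → z_1 = 1.740000 - (-16.602657)/(5.697343) = 4.654105
z_1 = 4.654105: f = 82.715182, f' = 105.015182 → z_2 = 4.654105 - (82.715182)/(105.015182) = 3.866455

3.8665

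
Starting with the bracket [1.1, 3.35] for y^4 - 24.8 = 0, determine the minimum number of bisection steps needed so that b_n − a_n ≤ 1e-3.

Initial width b − a = 3.35 − 1.1 = 2.250000.
After n steps the width is (b−a)/2^n; need (b−a)/2^n ≤ 1e-3.
So n ≥ log₂(2.250000/1e-3) = log₂(2250.0000) ≈ 11.1357.
Hence n = 12.

12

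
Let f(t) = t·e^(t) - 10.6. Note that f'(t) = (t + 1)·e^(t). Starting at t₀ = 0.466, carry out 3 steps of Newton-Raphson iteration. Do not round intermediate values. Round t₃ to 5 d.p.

3.12838

t_0 = 0.466000: f = -9.857379, f' = 2.336228 → t_1 = 0.466000 - (-9.857379)/(2.336228) = 4.685357
t_1 = 4.685357: f = 497.053429, f' = 616.002364 → t_2 = 4.685357 - (497.053429)/(616.002364) = 3.878455
t_2 = 3.878455: f = 176.921213, f' = 235.870674 → t_3 = 3.878455 - (176.921213)/(235.870674) = 3.128378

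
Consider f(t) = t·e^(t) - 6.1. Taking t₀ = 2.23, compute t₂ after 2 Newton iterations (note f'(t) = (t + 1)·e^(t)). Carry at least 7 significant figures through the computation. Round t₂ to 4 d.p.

t_0 = 2.230000: f = 14.638701, f' = 30.038567 → t_1 = 2.230000 - (14.638701)/(30.038567) = 1.742670
t_1 = 1.742670: f = 3.855131, f' = 15.667705 → t_2 = 1.742670 - (3.855131)/(15.667705) = 1.496614

1.4966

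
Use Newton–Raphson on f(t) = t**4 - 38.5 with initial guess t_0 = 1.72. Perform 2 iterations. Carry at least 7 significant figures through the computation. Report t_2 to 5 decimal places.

2.68503

f'(t) = 4t**3
t_0 = 1.720000: f = -29.747869, f' = 20.353792 → t_1 = 1.720000 - (-29.747869)/(20.353792) = 3.181539
t_1 = 3.181539: f = 63.958793, f' = 128.816626 → t_2 = 3.181539 - (63.958793)/(128.816626) = 2.685029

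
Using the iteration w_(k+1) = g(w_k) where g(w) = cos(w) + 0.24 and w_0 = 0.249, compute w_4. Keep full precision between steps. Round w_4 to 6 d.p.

w_1 = g(0.249000) = 1.209159
w_2 = g(1.209159) = 0.593806
w_3 = g(0.593806) = 1.068817
w_4 = g(1.068817) = 0.721161

0.721161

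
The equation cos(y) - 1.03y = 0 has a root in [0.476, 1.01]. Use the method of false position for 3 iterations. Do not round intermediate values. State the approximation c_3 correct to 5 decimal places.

f(0.476000) = 0.398555, f(1.010000) = -0.508439
step 1: c = 0.710652, f(c) = 0.025965 > 0 → new bracket [0.710652, 1.010000]
step 2: c = 0.725196, f(c) = 0.001417 > 0 → new bracket [0.725196, 1.010000]
step 3: c = 0.725988, f(c) = 0.000076 > 0 → new bracket [0.725988, 1.010000]

0.72599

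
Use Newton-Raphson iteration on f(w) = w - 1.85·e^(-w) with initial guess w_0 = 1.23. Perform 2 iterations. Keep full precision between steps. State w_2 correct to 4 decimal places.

Newton update: w ← w − f(w)/f'(w).
f'(w) = 1 + 1.85·e^(-w)
w_0 = 1.230000: f = 0.689259, f' = 1.540741 → w_1 = 1.230000 - (0.689259)/(1.540741) = 0.782645
w_1 = 0.782645: f = -0.063166, f' = 1.845811 → w_2 = 0.782645 - (-0.063166)/(1.845811) = 0.816866

0.8169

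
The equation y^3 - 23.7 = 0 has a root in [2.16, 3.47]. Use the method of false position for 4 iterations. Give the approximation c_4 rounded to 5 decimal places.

False-position update: c = (a·f(b) − b·f(a))/(f(b) − f(a)); replace the endpoint whose sign matches f(c).
f(2.160000) = -13.622304, f(3.470000) = 18.081923
step 1: c = 2.722866, f(c) = -3.512683 < 0 → new bracket [2.722866, 3.470000]
step 2: c = 2.844398, f(c) = -0.687112 < 0 → new bracket [2.844398, 3.470000]
step 3: c = 2.867301, f(c) = -0.126738 < 0 → new bracket [2.867301, 3.470000]
step 4: c = 2.871496, f(c) = -0.023121 < 0 → new bracket [2.871496, 3.470000]

2.87150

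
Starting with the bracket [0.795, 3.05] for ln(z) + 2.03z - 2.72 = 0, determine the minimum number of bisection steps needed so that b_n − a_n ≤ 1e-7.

25

Initial width b − a = 3.05 − 0.795 = 2.255000.
After n steps the width is (b−a)/2^n; need (b−a)/2^n ≤ 1e-7.
So n ≥ log₂(2.255000/1e-7) = log₂(22550000.0000) ≈ 24.4266.
Hence n = 25.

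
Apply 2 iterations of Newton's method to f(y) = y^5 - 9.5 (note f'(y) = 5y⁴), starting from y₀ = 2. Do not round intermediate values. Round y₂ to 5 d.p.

Newton update: y ← y − f(y)/f'(y).
y_0 = 2.000000: f = 22.500000, f' = 80.000000 → y_1 = 2.000000 - (22.500000)/(80.000000) = 1.718750
y_1 = 1.718750: f = 5.499043, f' = 43.633580 → y_2 = 1.718750 - (5.499043)/(43.633580) = 1.592722

1.59272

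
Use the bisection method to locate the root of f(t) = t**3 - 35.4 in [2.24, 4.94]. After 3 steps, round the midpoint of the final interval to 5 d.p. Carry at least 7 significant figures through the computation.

3.42125

f(2.240000) = -24.160576, f(4.940000) = 85.153784 (opposite signs)
step 1: m = 3.590000, f(m) = 10.868279 > 0 → root in [2.240000, 3.590000]
step 2: m = 2.915000, f(m) = -10.630589 < 0 → root in [2.915000, 3.590000]
step 3: m = 3.252500, f(m) = -0.992595 < 0 → root in [3.252500, 3.590000]
Midpoint of [3.252500, 3.590000] = 3.421250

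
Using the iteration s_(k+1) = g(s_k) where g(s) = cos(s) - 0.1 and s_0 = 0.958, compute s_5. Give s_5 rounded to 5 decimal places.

0.64993

s_1 = g(0.958000) = 0.475157
s_2 = g(0.475157) = 0.789221
s_3 = g(0.789221) = 0.604399
s_4 = g(0.604399) = 0.722844
s_5 = g(0.722844) = 0.649927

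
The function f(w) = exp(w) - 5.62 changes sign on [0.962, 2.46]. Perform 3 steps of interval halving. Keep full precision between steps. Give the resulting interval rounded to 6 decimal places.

f(0.962000) = -3.003075, f(2.460000) = 6.084812 (opposite signs)
step 1: m = 1.711000, f(m) = -0.085507 < 0 → root in [1.711000, 2.460000]
step 2: m = 2.085500, f(m) = 2.428615 > 0 → root in [1.711000, 2.085500]
step 3: m = 1.898250, f(m) = 1.054204 > 0 → root in [1.711000, 1.898250]

[1.711000, 1.898250]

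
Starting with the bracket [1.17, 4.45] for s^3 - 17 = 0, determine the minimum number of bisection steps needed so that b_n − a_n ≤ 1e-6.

Initial width b − a = 4.45 − 1.17 = 3.280000.
After n steps the width is (b−a)/2^n; need (b−a)/2^n ≤ 1e-6.
So n ≥ log₂(3.280000/1e-6) = log₂(3280000.0000) ≈ 21.6453.
Hence n = 22.

22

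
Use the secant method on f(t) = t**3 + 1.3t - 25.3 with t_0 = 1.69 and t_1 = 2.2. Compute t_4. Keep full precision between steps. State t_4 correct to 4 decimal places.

f(t_0) = -18.276191, f(t_1) = -11.792000
t_2 = 2.200000 - (-11.792000)·(2.200000 - 1.690000)/(-11.792000 - (-18.276191)) = 3.127474; f(t_2) = 9.355839
t_3 = 3.127474 - (9.355839)·(3.127474 - 2.200000)/(9.355839 - (-11.792000)) = 2.717158; f(t_3) = -1.707057
t_4 = 2.717158 - (-1.707057)·(2.717158 - 3.127474)/(-1.707057 - (9.355839)) = 2.780472; f(t_4) = -0.189494

2.7805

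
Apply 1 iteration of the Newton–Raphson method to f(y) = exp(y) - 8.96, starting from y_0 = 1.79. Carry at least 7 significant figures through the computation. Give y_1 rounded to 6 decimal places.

2.285963

Newton update: y ← y − f(y)/f'(y).
f'(y) = exp(y)
y_0 = 1.790000: f = -2.970548, f' = 5.989452 → y_1 = 1.790000 - (-2.970548)/(5.989452) = 2.285963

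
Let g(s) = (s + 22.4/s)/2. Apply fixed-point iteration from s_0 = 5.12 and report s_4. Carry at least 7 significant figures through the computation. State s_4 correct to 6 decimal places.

s_1 = g(5.120000) = 4.747500
s_2 = g(4.747500) = 4.732886
s_3 = g(4.732886) = 4.732864
s_4 = g(4.732864) = 4.732864

4.732864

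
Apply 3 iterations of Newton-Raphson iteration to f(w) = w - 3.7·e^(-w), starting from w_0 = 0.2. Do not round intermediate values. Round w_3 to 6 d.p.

1.159863

f'(w) = 1 + 3.7·e^(-w)
w_0 = 0.200000: f = -2.829304, f' = 4.029304 → w_1 = 0.200000 - (-2.829304)/(4.029304) = 0.902182
w_1 = 0.902182: f = -0.598847, f' = 2.501029 → w_2 = 0.902182 - (-0.598847)/(2.501029) = 1.141622
w_2 = 1.141622: f = -0.039790, f' = 2.181412 → w_3 = 1.141622 - (-0.039790)/(2.181412) = 1.159863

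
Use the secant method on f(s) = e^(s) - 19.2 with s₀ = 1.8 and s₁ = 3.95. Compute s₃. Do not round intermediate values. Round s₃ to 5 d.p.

f(s_0) = -13.150353, f(s_1) = 32.735367
s_2 = 3.950000 - (32.735367)·(3.950000 - 1.800000)/(32.735367 - (-13.150353)) = 2.416167; f(s_2) = -7.997166
s_3 = 2.416167 - (-7.997166)·(2.416167 - 3.950000)/(-7.997166 - (32.735367)) = 2.717310; f(s_3) = -4.060460

2.71731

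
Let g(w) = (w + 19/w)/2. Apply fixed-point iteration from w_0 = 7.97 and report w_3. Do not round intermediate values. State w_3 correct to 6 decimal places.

4.359371

w_1 = g(7.970000) = 5.176970
w_2 = g(5.176970) = 4.423535
w_3 = g(4.423535) = 4.359371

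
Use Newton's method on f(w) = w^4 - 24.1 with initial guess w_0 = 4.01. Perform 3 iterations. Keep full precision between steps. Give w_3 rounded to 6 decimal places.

Newton update: w ← w − f(w)/f'(w).
f'(w) = 4w^3
w_0 = 4.010000: f = 234.469616, f' = 257.924804 → w_1 = 4.010000 - (234.469616)/(257.924804) = 3.100938
w_1 = 3.100938: f = 68.363937, f' = 119.272213 → w_2 = 3.100938 - (68.363937)/(119.272213) = 2.527762
w_2 = 2.527762: f = 16.726765, f' = 64.605385 → w_3 = 2.527762 - (16.726765)/(64.605385) = 2.268856

2.268856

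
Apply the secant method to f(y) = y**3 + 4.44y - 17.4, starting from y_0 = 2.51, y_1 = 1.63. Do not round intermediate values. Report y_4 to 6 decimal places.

2.031003

f(y_0) = 9.557651, f(y_1) = -5.832053
y_2 = 1.630000 - (-5.832053)·(1.630000 - 2.510000)/(-5.832053 - (9.557651)) = 1.963483; f(y_2) = -1.112385
y_3 = 1.963483 - (-1.112385)·(1.963483 - 1.630000)/(-1.112385 - (-5.832053)) = 2.042082; f(y_3) = 0.182532
y_4 = 2.042082 - (0.182532)·(2.042082 - 1.963483)/(0.182532 - (-1.112385)) = 2.031003; f(y_4) = -0.004516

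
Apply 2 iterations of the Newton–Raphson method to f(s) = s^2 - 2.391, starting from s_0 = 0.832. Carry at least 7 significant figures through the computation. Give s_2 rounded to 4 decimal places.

1.5717

f'(s) = 2s
s_0 = 0.832000: f = -1.698776, f' = 1.664000 → s_1 = 0.832000 - (-1.698776)/(1.664000) = 1.852899
s_1 = 1.852899: f = 1.042235, f' = 3.705798 → s_2 = 1.852899 - (1.042235)/(3.705798) = 1.571655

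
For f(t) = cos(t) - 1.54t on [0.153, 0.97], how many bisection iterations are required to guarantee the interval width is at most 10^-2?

7

Initial width b − a = 0.97 − 0.153 = 0.817000.
After n steps the width is (b−a)/2^n; need (b−a)/2^n ≤ 10^-2.
So n ≥ log₂(0.817000/10^-2) = log₂(81.7000) ≈ 6.3523.
Hence n = 7.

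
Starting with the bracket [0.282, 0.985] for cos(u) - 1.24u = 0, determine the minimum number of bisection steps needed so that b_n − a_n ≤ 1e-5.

17

Initial width b − a = 0.985 − 0.282 = 0.703000.
After n steps the width is (b−a)/2^n; need (b−a)/2^n ≤ 1e-5.
So n ≥ log₂(0.703000/1e-5) = log₂(70300.0000) ≈ 16.1012.
Hence n = 17.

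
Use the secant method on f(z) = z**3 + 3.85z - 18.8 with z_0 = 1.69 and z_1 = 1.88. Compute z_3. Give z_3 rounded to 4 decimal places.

2.1753

Secant update: z_(k+1) = z_k − f(z_k)·(z_k − z_(k-1))/(f(z_k) − f(z_(k-1))).
f(z_0) = -7.466691, f(z_1) = -4.917328
z_2 = 1.880000 - (-4.917328)·(1.880000 - 1.690000)/(-4.917328 - (-7.466691)) = 2.246481; f(z_2) = 1.186210
z_3 = 2.246481 - (1.186210)·(2.246481 - 1.880000)/(1.186210 - (-4.917328)) = 2.175256; f(z_3) = -0.132523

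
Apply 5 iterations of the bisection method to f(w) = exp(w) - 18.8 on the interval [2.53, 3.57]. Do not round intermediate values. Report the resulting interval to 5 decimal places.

[2.92000, 2.95250]

f(2.530000) = -6.246494, f(3.570000) = 16.716593 (opposite signs)
step 1: m = 3.050000, f(m) = 2.315344 > 0 → root in [2.530000, 3.050000]
step 2: m = 2.790000, f(m) = -2.518980 < 0 → root in [2.790000, 3.050000]
step 3: m = 2.920000, f(m) = -0.258713 < 0 → root in [2.920000, 3.050000]
step 4: m = 2.985000, f(m) = 0.986502 > 0 → root in [2.920000, 2.985000]
step 5: m = 2.952500, f(m) = 0.353778 > 0 → root in [2.920000, 2.952500]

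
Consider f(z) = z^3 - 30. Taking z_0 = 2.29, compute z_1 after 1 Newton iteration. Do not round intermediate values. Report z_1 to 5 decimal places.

3.43357

f'(z) = 3z^2
z_0 = 2.290000: f = -17.991011, f' = 15.732300 → z_1 = 2.290000 - (-17.991011)/(15.732300) = 3.433572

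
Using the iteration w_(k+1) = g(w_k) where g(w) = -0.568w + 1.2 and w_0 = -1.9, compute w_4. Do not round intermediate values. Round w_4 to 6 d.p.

w_1 = g(-1.900000) = 2.279200
w_2 = g(2.279200) = -0.094586
w_3 = g(-0.094586) = 1.253725
w_4 = g(1.253725) = 0.487884

0.487884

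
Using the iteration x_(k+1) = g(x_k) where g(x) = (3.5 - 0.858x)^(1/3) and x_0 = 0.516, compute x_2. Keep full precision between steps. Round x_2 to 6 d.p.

1.311287

x_1 = g(0.516000) = 1.451370
x_2 = g(1.451370) = 1.311287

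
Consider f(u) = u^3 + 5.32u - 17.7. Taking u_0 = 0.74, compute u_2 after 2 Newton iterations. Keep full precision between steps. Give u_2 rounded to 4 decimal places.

2.0842

f'(u) = 3u^2 + 5.32
u_0 = 0.740000: f = -13.357976, f' = 6.962800 → u_1 = 0.740000 - (-13.357976)/(6.962800) = 2.658478
u_1 = 2.658478: f = 15.231900, f' = 26.522510 → u_2 = 2.658478 - (15.231900)/(26.522510) = 2.084177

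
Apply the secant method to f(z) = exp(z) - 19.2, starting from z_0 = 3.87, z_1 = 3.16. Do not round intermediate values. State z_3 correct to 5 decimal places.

Secant update: z_(k+1) = z_k − f(z_k)·(z_k − z_(k-1))/(f(z_k) − f(z_(k-1))).
f(z_0) = 28.742386, f(z_1) = 4.370596
z_2 = 3.160000 - (4.370596)·(3.160000 - 3.870000)/(4.370596 - (28.742386)) = 3.032676; f(z_2) = 1.552685
z_3 = 3.032676 - (1.552685)·(3.032676 - 3.160000)/(1.552685 - (4.370596)) = 2.962519; f(z_3) = 0.146648

2.96252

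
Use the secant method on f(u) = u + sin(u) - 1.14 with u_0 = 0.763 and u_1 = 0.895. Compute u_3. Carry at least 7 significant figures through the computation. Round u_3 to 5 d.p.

f(u_0) = 0.314093, f(u_1) = 0.535209
u_2 = 0.895000 - (0.535209)·(0.895000 - 0.763000)/(0.535209 - (0.314093)) = 0.575496; f(u_2) = -0.020254
u_3 = 0.575496 - (-0.020254)·(0.575496 - 0.895000)/(-0.020254 - (0.535209)) = 0.587146; f(u_3) = 0.001133

0.58715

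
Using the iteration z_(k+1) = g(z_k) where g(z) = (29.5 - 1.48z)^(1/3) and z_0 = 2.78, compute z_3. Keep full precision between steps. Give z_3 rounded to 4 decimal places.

2.9304

z_1 = g(2.780000) = 2.938974
z_2 = g(2.938974) = 2.929866
z_3 = g(2.929866) = 2.930390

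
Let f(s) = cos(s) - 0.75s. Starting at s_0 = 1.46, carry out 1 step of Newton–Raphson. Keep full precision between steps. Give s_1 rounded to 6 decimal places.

0.895491

f'(s) = -sin(s) - 0.75
s_0 = 1.460000: f = -0.984430, f' = -1.743868 → s_1 = 1.460000 - (-0.984430)/(-1.743868) = 0.895491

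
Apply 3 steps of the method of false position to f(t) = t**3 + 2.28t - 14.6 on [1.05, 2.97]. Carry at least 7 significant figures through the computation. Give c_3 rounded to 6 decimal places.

2.104968

f(1.050000) = -11.048375, f(2.970000) = 18.369673
step 1: c = 1.771084, f(c) = -5.006503 < 0 → new bracket [1.771084, 2.970000]
step 2: c = 2.027857, f(c) = -1.637523 < 0 → new bracket [2.027857, 2.970000]
step 3: c = 2.104968, f(c) = -0.473785 < 0 → new bracket [2.104968, 2.970000]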